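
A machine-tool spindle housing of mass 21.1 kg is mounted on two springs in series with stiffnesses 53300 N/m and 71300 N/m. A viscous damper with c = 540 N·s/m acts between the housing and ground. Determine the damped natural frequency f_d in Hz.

5.70 Hz

Series springs: 1/k_eq = 1/53300 + 1/71300 = 3.279×10^-5, so k_eq = 30500 N/m.
ω_n = √(k_eq/m) = √(30500/21.1) = 38.02 rad/s.
Critical damping c_c = 2√(k_eq·m) = 2√(30500 × 21.1) = 1604 N·s/m, so ζ = c/c_c = 540/1604 = 0.3366.
ω_d = ω_n√(1 − ζ²) = 38.02 × √(1 − 0.113) = 35.80 rad/s.
f_d = ω_d/(2π) = 5.698 Hz.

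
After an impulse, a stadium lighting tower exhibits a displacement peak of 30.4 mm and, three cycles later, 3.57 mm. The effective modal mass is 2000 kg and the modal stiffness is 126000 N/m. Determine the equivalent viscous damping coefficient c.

Logarithmic decrement δ = (1/n)·ln(x₀/x_n) = (1/3)·ln(30.4/3.57) = (1/3)·ln(8.515) = 0.7140.
ζ = δ/√(4π² + δ²) = 0.7140/√(39.48 + 0.510) = 0.7140/6.324 = 0.1129.
c = ζ · 2√(km) = 0.1129 × 2√(126000 × 2000) = 0.1129 × 31750 = 3585 N·s/m.

3580 N·s/m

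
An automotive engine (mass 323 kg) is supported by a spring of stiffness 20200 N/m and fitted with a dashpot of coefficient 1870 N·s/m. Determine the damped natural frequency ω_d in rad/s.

7.36 rad/s

ω_n = √(k/m) = √(20200/323) = 7.908 rad/s.
Critical damping c_c = 2√(k·m) = 2√(20200 × 323) = 5109 N·s/m, so ζ = c/c_c = 1870/5109 = 0.3660.
ω_d = ω_n√(1 − ζ²) = 7.908 × √(1 − 0.134) = 7.359 rad/s.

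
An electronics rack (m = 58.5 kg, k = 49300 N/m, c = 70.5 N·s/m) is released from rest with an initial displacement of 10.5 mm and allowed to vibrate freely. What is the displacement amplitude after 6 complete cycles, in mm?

4.80 mm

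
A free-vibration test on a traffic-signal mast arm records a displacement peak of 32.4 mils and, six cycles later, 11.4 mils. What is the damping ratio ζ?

0.0277

Logarithmic decrement δ = (1/n)·ln(x₀/x_n) = (1/6)·ln(32.4/11.4) = (1/6)·ln(2.842) = 0.1741.
ζ = δ/√(4π² + δ²) = 0.1741/√(39.48 + 0.0303) = 0.1741/6.286 = 0.02770.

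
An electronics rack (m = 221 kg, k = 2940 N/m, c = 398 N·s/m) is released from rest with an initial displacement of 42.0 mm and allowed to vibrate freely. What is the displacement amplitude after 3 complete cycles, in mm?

0.345 mm

ζ = c/(2√(km)) = 398/(2√(2940 × 221)) = 398/1612 = 0.2469.
Logarithmic decrement δ = 2πζ/√(1 − ζ²) = 2π × 0.2469/√(1 − 0.0609) = 1.601.
After n cycles, x_n/x₀ = e^(−nδ), so x_3 = 42.0 × e^(−3 × 1.601) = 42.0 × 0.008212 = 0.3449 mm.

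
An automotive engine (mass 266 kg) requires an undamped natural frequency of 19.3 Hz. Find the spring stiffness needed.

3910000 N/m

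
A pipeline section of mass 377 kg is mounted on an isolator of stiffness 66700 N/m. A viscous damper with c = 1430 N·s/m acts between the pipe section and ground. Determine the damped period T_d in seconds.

ω_n = √(k/m) = √(66700/377) = 13.30 rad/s.
Critical damping c_c = 2√(k·m) = 2√(66700 × 377) = 10030 N·s/m, so ζ = c/c_c = 1430/10030 = 0.1426.
ω_d = ω_n√(1 − ζ²) = 13.30 × √(1 − 0.0203) = 13.17 rad/s.
T_d = 2π/ω_d = 0.4773 s.

0.477 s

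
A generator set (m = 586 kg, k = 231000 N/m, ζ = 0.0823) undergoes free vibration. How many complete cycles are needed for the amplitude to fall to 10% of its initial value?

Logarithmic decrement δ = 2πζ/√(1 − ζ²) = 2π × 0.08230/√(1 − 0.00677) = 0.5189.
x_n/x₀ = e^(−nδ) ≤ 0.1; take ln: n ≥ ln(1/0.1)/δ = 2.303/0.5189 = 4.438.
So 5 complete cycles are required.

5 cycles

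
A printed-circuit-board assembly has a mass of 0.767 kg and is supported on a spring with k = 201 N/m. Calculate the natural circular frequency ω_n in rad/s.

ω_n = √(k/m) = √(201.0/0.767) = √262.1 = 16.19 rad/s.

16.2 rad/s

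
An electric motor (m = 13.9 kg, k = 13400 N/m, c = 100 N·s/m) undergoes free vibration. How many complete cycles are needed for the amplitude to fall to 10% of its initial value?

4 cycles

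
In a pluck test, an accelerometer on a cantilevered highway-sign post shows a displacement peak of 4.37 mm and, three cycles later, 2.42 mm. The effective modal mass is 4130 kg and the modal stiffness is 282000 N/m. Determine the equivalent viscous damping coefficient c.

2140 N·s/m

Logarithmic decrement δ = (1/n)·ln(x₀/x_n) = (1/3)·ln(4.37/2.42) = (1/3)·ln(1.806) = 0.1970.
ζ = δ/√(4π² + δ²) = 0.1970/√(39.48 + 0.0388) = 0.1970/6.286 = 0.03134.
c = ζ · 2√(km) = 0.03134 × 2√(282000 × 4130) = 0.03134 × 68250 = 2139 N·s/m.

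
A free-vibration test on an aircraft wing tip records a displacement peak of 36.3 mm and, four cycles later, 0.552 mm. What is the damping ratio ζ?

0.164

Logarithmic decrement δ = (1/n)·ln(x₀/x_n) = (1/4)·ln(36.3/0.552) = (1/4)·ln(65.76) = 1.047.
ζ = δ/√(4π² + δ²) = 1.047/√(39.48 + 1.10) = 1.047/6.370 = 0.1643.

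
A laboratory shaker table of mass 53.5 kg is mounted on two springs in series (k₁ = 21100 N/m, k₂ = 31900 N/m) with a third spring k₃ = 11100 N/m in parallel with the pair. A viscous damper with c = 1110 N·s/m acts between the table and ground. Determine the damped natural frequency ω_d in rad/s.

18.4 rad/s

Series pair: k_s = k₁k₂/(k₁+k₂) = (21100)(31900)/(21100 + 31900) = 12700 N/m. In parallel with k₃: k_eq = 12700 + 11100 = 23800 N/m.
ω_n = √(k_eq/m) = √(23800/53.5) = 21.09 rad/s.
Critical damping c_c = 2√(k_eq·m) = 2√(23800 × 53.5) = 2257 N·s/m, so ζ = c/c_c = 1110/2257 = 0.4918.
ω_d = ω_n√(1 − ζ²) = 21.09 × √(1 − 0.242) = 18.36 rad/s.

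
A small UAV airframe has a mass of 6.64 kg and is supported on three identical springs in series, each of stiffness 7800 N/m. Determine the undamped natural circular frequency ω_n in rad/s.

Series springs: 1/k_eq = 3/7800, so k_eq = 7800/3 = 2600 N/m.
ω_n = √(k_eq/m) = √(2600/6.64) = √391.6 = 19.79 rad/s.

19.8 rad/s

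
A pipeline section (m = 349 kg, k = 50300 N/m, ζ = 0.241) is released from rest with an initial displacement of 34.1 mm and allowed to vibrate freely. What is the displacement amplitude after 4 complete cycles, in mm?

0.0664 mm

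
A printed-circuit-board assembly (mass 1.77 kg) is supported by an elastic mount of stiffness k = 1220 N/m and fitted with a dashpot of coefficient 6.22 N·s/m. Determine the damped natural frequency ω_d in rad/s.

26.2 rad/s

ω_n = √(k/m) = √(1220/1.77) = 26.25 rad/s.
Critical damping c_c = 2√(k·m) = 2√(1220 × 1.77) = 92.94 N·s/m, so ζ = c/c_c = 6.22/92.94 = 0.06693.
ω_d = ω_n√(1 − ζ²) = 26.25 × √(1 − 0.00448) = 26.20 rad/s.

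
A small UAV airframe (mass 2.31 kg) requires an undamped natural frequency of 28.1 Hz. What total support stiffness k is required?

72000 N/m

ω_n = 2πf_n = 2π × 28.1 = 176.6 rad/s.
k = m·ω_n² = 2.31 × 176.6² = 2.31 × 31170 = 72010 N/m.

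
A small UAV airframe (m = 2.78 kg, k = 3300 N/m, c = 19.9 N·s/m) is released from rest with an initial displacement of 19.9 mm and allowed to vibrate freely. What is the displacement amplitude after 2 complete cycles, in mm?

5.36 mm

ζ = c/(2√(km)) = 19.9/(2√(3300 × 2.78)) = 19.9/191.6 = 0.1039.
Logarithmic decrement δ = 2πζ/√(1 − ζ²) = 2π × 0.1039/√(1 − 0.0108) = 0.6563.
After n cycles, x_n/x₀ = e^(−nδ), so x_2 = 19.9 × e^(−2 × 0.6563) = 19.9 × 0.2691 = 5.356 mm.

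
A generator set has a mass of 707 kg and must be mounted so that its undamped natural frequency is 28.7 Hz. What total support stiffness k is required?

ω_n = 2πf_n = 2π × 28.7 = 180.3 rad/s.
k = m·ω_n² = 707 × 180.3² = 707 × 32520 = 22990000 N/m.

23000000 N/m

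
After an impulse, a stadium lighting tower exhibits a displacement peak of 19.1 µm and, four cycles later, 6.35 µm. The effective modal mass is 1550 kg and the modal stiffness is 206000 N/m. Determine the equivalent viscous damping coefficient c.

Logarithmic decrement δ = (1/n)·ln(x₀/x_n) = (1/4)·ln(19.1/6.35) = (1/4)·ln(3.008) = 0.2753.
ζ = δ/√(4π² + δ²) = 0.2753/√(39.48 + 0.0758) = 0.2753/6.289 = 0.04377.
c = ζ · 2√(km) = 0.04377 × 2√(206000 × 1550) = 0.04377 × 35740 = 1564 N·s/m.

1560 N·s/m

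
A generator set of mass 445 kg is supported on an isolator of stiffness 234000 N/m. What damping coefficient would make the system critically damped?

c_c = 2√(k·m) = 2√(234000 × 445) = 2 × 10200 = 20410 N·s/m.

20400 N·s/m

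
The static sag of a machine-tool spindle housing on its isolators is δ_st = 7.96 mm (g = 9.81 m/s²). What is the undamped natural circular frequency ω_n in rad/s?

ω_n = √(g/δ_st) = √(9.81/0.00796) = √1232 = 35.11 rad/s.

35.1 rad/s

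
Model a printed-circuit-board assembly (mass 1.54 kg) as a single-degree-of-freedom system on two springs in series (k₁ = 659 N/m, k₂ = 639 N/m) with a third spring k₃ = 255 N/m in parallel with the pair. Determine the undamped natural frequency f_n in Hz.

Series pair: k_s = k₁k₂/(k₁+k₂) = (659)(639)/(659 + 639) = 324.4 N/m. In parallel with k₃: k_eq = 324.4 + 255 = 579.4 N/m.
ω_n = √(k_eq/m) = √(579.4/1.54) = √376.2 = 19.40 rad/s.
f_n = ω_n/(2π) = 19.40/6.283 = 3.087 Hz.

3.09 Hz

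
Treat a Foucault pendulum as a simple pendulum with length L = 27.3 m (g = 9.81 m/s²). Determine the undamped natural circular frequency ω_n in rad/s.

0.599 rad/s

For a simple pendulum ω_n = √(g/L) = √(9.81/27.3) = √0.3593 = 0.5995 rad/s.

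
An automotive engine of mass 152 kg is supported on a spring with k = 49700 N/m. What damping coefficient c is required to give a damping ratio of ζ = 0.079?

c_c = 2√(k·m) = 2√(49700 × 152) = 5497 N·s/m.
c = ζ·c_c = 0.079 × 5497 = 434.3 N·s/m.

434 N·s/m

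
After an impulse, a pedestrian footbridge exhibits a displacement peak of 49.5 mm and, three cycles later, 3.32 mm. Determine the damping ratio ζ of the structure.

Logarithmic decrement δ = (1/n)·ln(x₀/x_n) = (1/3)·ln(49.5/3.32) = (1/3)·ln(14.91) = 0.9007.
ζ = δ/√(4π² + δ²) = 0.9007/√(39.48 + 0.811) = 0.9007/6.347 = 0.1419.

0.142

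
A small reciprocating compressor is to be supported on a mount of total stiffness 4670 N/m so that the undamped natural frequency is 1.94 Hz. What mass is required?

31.4 kg

ω_n = 2πf_n = 2π × 1.94 = 12.19 rad/s.
m = k/ω_n² = 4670/12.19² = 4670/148.6 = 31.43 kg.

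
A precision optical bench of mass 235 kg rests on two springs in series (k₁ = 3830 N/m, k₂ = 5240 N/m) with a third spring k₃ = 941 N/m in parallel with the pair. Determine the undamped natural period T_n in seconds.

1.72 s

Series pair: k_s = k₁k₂/(k₁+k₂) = (3830)(5240)/(3830 + 5240) = 2213 N/m. In parallel with k₃: k_eq = 2213 + 941 = 3154 N/m.
ω_n = √(k_eq/m) = √(3154/235) = √13.42 = 3.663 rad/s.
T_n = 2π/ω_n = 6.283/3.663 = 1.715 s.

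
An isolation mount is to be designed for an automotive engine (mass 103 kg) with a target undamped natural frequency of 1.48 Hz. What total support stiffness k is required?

8910 N/m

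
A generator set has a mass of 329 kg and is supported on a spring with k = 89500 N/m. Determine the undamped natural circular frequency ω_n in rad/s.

ω_n = √(k/m) = √(89500/329) = √272.0 = 16.49 rad/s.

16.5 rad/s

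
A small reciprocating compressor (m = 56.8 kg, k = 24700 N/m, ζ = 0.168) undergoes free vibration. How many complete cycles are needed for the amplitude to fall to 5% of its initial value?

3 cycles

Logarithmic decrement δ = 2πζ/√(1 − ζ²) = 2π × 0.1680/√(1 − 0.0282) = 1.071.
x_n/x₀ = e^(−nδ) ≤ 0.05; take ln: n ≥ ln(1/0.05)/δ = 2.996/1.071 = 2.798.
So 3 complete cycles are required.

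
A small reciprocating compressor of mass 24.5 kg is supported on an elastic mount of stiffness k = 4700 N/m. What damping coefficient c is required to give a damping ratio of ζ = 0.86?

c_c = 2√(k·m) = 2√(4700 × 24.5) = 678.7 N·s/m.
c = ζ·c_c = 0.86 × 678.7 = 583.7 N·s/m.

584 N·s/m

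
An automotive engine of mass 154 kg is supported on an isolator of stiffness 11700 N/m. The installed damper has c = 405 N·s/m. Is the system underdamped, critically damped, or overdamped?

underdamped

c_c = 2√(k·m) = 2685 N·s/m; ζ = c/c_c = 405/2685 = 0.151.
Since ζ < 1 the system is underdamped.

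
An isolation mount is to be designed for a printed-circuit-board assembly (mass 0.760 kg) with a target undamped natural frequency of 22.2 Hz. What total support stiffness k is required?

ω_n = 2πf_n = 2π × 22.2 = 139.5 rad/s.
k = m·ω_n² = 0.760 × 139.5² = 0.760 × 19460 = 14790 N/m.

14800 N/m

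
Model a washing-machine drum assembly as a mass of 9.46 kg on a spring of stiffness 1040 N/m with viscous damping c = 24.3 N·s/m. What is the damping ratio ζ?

ω_n = √(k/m) = √(1040/9.46) = 10.49 rad/s.
Critical damping c_c = 2√(k·m) = 2√(1040 × 9.46) = 198.4 N·s/m, so ζ = c/c_c = 24.3/198.4 = 0.1225.

0.122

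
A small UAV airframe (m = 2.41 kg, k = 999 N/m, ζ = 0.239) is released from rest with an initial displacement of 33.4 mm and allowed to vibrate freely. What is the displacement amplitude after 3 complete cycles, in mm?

0.323 mm

Logarithmic decrement δ = 2πζ/√(1 − ζ²) = 2π × 0.2390/√(1 − 0.0571) = 1.546.
After n cycles, x_n/x₀ = e^(−nδ), so x_3 = 33.4 × e^(−3 × 1.546) = 33.4 × 0.009663 = 0.3227 mm.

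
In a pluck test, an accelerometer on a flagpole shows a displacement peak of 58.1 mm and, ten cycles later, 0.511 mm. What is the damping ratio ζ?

Logarithmic decrement δ = (1/n)·ln(x₀/x_n) = (1/10)·ln(58.1/0.511) = (1/10)·ln(113.7) = 0.4734.
ζ = δ/√(4π² + δ²) = 0.4734/√(39.48 + 0.224) = 0.4734/6.301 = 0.07512.

0.0751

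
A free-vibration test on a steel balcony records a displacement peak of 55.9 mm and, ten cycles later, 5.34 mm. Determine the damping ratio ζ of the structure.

Logarithmic decrement δ = (1/n)·ln(x₀/x_n) = (1/10)·ln(55.9/5.34) = (1/10)·ln(10.47) = 0.2348.
ζ = δ/√(4π² + δ²) = 0.2348/√(39.48 + 0.0551) = 0.2348/6.288 = 0.03735.

0.0373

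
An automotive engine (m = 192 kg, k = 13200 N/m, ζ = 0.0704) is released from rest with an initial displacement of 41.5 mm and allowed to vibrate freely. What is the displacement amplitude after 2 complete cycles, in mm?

Logarithmic decrement δ = 2πζ/√(1 − ζ²) = 2π × 0.07040/√(1 − 0.00496) = 0.4434.
After n cycles, x_n/x₀ = e^(−nδ), so x_2 = 41.5 × e^(−2 × 0.4434) = 41.5 × 0.4119 = 17.10 mm.

17.1 mm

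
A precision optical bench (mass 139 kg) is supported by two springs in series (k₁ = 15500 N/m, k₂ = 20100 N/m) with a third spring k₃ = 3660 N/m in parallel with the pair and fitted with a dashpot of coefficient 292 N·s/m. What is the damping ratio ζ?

Series pair: k_s = k₁k₂/(k₁+k₂) = (15500)(20100)/(15500 + 20100) = 8751 N/m. In parallel with k₃: k_eq = 8751 + 3660 = 12410 N/m.
ω_n = √(k_eq/m) = √(12410/139) = 9.449 rad/s.
Critical damping c_c = 2√(k_eq·m) = 2√(12410 × 139) = 2627 N·s/m, so ζ = c/c_c = 292/2627 = 0.1112.

0.111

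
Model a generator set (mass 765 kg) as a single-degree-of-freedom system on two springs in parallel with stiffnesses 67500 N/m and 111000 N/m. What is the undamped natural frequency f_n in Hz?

Parallel springs add: k_eq = 67500 + 111000 = 178500 N/m.
ω_n = √(k_eq/m) = √(178500/765) = √233.3 = 15.28 rad/s.
f_n = ω_n/(2π) = 15.28/6.283 = 2.431 Hz.

2.43 Hz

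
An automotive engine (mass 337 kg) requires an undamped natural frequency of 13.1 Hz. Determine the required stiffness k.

2280000 N/m

ω_n = 2πf_n = 2π × 13.1 = 82.31 rad/s.
k = m·ω_n² = 337 × 82.31² = 337 × 6775 = 2283000 N/m.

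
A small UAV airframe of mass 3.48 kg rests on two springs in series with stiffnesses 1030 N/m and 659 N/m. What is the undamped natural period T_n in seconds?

Series springs: 1/k_eq = 1/1030 + 1/659 = 0.002488, so k_eq = 401.9 N/m.
ω_n = √(k_eq/m) = √(401.9/3.48) = √115.5 = 10.75 rad/s.
T_n = 2π/ω_n = 6.283/10.75 = 0.5847 s.

0.585 s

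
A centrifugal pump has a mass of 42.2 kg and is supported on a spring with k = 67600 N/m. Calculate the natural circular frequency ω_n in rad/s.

40.0 rad/s

ω_n = √(k/m) = √(67600/42.2) = √1602 = 40.02 rad/s.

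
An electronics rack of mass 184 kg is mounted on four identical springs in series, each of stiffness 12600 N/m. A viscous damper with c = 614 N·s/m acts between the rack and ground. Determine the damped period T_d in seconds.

Series springs: 1/k_eq = 4/12600, so k_eq = 12600/4 = 3150 N/m.
ω_n = √(k_eq/m) = √(3150/184) = 4.138 rad/s.
Critical damping c_c = 2√(k_eq·m) = 2√(3150 × 184) = 1523 N·s/m, so ζ = c/c_c = 614/1523 = 0.4032.
ω_d = ω_n√(1 − ζ²) = 4.138 × √(1 − 0.163) = 3.786 rad/s.
T_d = 2π/ω_d = 1.659 s.

1.66 s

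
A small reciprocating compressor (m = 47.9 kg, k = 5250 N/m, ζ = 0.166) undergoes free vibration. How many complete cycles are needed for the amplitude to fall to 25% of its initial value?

2 cycles

Logarithmic decrement δ = 2πζ/√(1 − ζ²) = 2π × 0.1660/√(1 − 0.0276) = 1.058.
x_n/x₀ = e^(−nδ) ≤ 0.25; take ln: n ≥ ln(1/0.25)/δ = 1.386/1.058 = 1.311.
So 2 complete cycles are required.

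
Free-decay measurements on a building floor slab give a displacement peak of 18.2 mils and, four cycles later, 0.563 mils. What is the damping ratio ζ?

0.137

Logarithmic decrement δ = (1/n)·ln(x₀/x_n) = (1/4)·ln(18.2/0.563) = (1/4)·ln(32.33) = 0.8690.
ζ = δ/√(4π² + δ²) = 0.8690/√(39.48 + 0.755) = 0.8690/6.343 = 0.1370.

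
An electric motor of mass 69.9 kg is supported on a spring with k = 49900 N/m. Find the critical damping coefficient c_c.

c_c = 2√(k·m) = 2√(49900 × 69.9) = 2 × 1868 = 3735 N·s/m.

3740 N·s/m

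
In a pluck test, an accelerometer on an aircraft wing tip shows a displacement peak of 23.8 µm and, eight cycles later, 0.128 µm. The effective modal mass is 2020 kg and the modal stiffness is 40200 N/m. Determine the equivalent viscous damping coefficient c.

1860 N·s/m

Logarithmic decrement δ = (1/n)·ln(x₀/x_n) = (1/8)·ln(23.8/0.128) = (1/8)·ln(185.9) = 0.6532.
ζ = δ/√(4π² + δ²) = 0.6532/√(39.48 + 0.427) = 0.6532/6.317 = 0.1034.
c = ζ · 2√(km) = 0.1034 × 2√(40200 × 2020) = 0.1034 × 18020 = 1864 N·s/m.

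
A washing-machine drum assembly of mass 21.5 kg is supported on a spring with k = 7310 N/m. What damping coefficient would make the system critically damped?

c_c = 2√(k·m) = 2√(7310 × 21.5) = 2 × 396.4 = 792.9 N·s/m.

793 N·s/m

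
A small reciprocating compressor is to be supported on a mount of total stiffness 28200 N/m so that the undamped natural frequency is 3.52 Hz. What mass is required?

57.7 kg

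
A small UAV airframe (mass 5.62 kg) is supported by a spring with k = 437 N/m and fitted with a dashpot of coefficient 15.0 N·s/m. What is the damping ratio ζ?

0.151

ω_n = √(k/m) = √(437.0/5.62) = 8.818 rad/s.
Critical damping c_c = 2√(k·m) = 2√(437.0 × 5.62) = 99.11 N·s/m, so ζ = c/c_c = 15.0/99.11 = 0.1513.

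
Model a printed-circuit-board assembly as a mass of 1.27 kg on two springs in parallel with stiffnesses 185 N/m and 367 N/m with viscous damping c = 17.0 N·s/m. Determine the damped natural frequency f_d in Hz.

3.14 Hz

Parallel springs add: k_eq = 185 + 367 = 552.0 N/m.
ω_n = √(k_eq/m) = √(552.0/1.27) = 20.85 rad/s.
Critical damping c_c = 2√(k_eq·m) = 2√(552.0 × 1.27) = 52.95 N·s/m, so ζ = c/c_c = 17.0/52.95 = 0.3210.
ω_d = ω_n√(1 − ζ²) = 20.85 × √(1 − 0.103) = 19.74 rad/s.
f_d = ω_d/(2π) = 3.142 Hz.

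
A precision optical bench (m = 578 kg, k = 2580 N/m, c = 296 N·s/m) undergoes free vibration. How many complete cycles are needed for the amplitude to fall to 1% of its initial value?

7 cycles

ζ = c/(2√(km)) = 296/(2√(2580 × 578)) = 296/2442 = 0.1212.
Logarithmic decrement δ = 2πζ/√(1 − ζ²) = 2π × 0.1212/√(1 − 0.0147) = 0.7672.
x_n/x₀ = e^(−nδ) ≤ 0.01; take ln: n ≥ ln(1/0.01)/δ = 4.605/0.7672 = 6.003.
So 7 complete cycles are required.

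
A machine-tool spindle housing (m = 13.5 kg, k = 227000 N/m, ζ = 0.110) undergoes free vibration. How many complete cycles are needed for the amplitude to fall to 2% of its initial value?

6 cycles

Logarithmic decrement δ = 2πζ/√(1 − ζ²) = 2π × 0.1100/√(1 − 0.0121) = 0.6954.
x_n/x₀ = e^(−nδ) ≤ 0.02; take ln: n ≥ ln(1/0.02)/δ = 3.912/0.6954 = 5.626.
So 6 complete cycles are required.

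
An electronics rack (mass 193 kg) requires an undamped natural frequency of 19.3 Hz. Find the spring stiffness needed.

ω_n = 2πf_n = 2π × 19.3 = 121.3 rad/s.
k = m·ω_n² = 193 × 121.3² = 193 × 14710 = 2838000 N/m.

2840000 N/m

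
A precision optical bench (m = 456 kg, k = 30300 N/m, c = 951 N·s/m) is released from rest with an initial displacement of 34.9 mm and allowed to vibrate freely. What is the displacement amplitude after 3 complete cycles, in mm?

ζ = c/(2√(km)) = 951/(2√(30300 × 456)) = 951/7434 = 0.1279.
Logarithmic decrement δ = 2πζ/√(1 − ζ²) = 2π × 0.1279/√(1 − 0.0164) = 0.8104.
After n cycles, x_n/x₀ = e^(−nδ), so x_3 = 34.9 × e^(−3 × 0.8104) = 34.9 × 0.08793 = 3.069 mm.

3.07 mm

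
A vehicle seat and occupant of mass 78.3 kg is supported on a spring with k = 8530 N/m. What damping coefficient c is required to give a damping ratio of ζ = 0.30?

c_c = 2√(k·m) = 2√(8530 × 78.3) = 1635 N·s/m.
c = ζ·c_c = 0.30 × 1635 = 490.4 N·s/m.

490 N·s/m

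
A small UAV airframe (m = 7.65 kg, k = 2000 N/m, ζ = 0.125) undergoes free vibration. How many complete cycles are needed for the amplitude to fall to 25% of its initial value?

2 cycles

Logarithmic decrement δ = 2πζ/√(1 − ζ²) = 2π × 0.1250/√(1 − 0.0156) = 0.7916.
x_n/x₀ = e^(−nδ) ≤ 0.25; take ln: n ≥ ln(1/0.25)/δ = 1.386/0.7916 = 1.751.
So 2 complete cycles are required.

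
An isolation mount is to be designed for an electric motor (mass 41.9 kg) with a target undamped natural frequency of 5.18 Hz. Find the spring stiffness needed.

ω_n = 2πf_n = 2π × 5.18 = 32.55 rad/s.
k = m·ω_n² = 41.9 × 32.55² = 41.9 × 1059 = 44380 N/m.

44400 N/m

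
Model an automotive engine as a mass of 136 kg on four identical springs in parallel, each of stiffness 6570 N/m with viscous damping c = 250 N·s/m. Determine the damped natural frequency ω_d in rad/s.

13.9 rad/s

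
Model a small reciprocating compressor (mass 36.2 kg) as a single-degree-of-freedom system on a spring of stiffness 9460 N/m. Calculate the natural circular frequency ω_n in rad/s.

16.2 rad/s

ω_n = √(k/m) = √(9460/36.2) = √261.3 = 16.17 rad/s.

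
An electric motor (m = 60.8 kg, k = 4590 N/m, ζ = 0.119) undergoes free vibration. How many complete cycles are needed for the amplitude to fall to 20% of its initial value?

Logarithmic decrement δ = 2πζ/√(1 − ζ²) = 2π × 0.1190/√(1 − 0.0142) = 0.7531.
x_n/x₀ = e^(−nδ) ≤ 0.2; take ln: n ≥ ln(1/0.2)/δ = 1.609/0.7531 = 2.137.
So 3 complete cycles are required.

3 cycles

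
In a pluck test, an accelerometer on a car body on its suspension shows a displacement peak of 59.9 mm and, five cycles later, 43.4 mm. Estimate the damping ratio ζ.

Logarithmic decrement δ = (1/n)·ln(x₀/x_n) = (1/5)·ln(59.9/43.4) = (1/5)·ln(1.380) = 0.06444.
ζ = δ/√(4π² + δ²) = 0.06444/√(39.48 + 0.00415) = 0.06444/6.284 = 0.01026.

0.0103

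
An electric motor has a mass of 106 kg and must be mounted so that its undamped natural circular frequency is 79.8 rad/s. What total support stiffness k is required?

675000 N/m

k = m·ω_n² = 106 × 79.80² = 106 × 6368 = 675000 N/m.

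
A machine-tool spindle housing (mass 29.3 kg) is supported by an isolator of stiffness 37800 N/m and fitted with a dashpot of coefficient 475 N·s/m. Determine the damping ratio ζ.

0.226

ω_n = √(k/m) = √(37800/29.3) = 35.92 rad/s.
Critical damping c_c = 2√(k·m) = 2√(37800 × 29.3) = 2105 N·s/m, so ζ = c/c_c = 475/2105 = 0.2257.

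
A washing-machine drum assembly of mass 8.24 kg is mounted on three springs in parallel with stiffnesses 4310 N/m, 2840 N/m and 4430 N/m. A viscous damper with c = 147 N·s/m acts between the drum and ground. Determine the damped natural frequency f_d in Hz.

5.80 Hz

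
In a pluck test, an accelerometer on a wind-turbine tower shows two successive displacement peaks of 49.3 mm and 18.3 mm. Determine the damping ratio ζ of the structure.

0.156

Logarithmic decrement δ = (1/n)·ln(x₀/x_n) = (1/1)·ln(49.3/18.3) = (1/1)·ln(2.694) = 0.9910.
ζ = δ/√(4π² + δ²) = 0.9910/√(39.48 + 0.982) = 0.9910/6.361 = 0.1558.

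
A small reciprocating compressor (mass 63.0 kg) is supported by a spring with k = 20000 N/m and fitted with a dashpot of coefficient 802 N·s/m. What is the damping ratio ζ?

0.357

ω_n = √(k/m) = √(20000/63.0) = 17.82 rad/s.
Critical damping c_c = 2√(k·m) = 2√(20000 × 63.0) = 2245 N·s/m, so ζ = c/c_c = 802/2245 = 0.3572.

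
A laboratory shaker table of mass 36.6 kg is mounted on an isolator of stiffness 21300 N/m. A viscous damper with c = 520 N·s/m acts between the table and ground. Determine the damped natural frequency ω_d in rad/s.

23.1 rad/s

ω_n = √(k/m) = √(21300/36.6) = 24.12 rad/s.
Critical damping c_c = 2√(k·m) = 2√(21300 × 36.6) = 1766 N·s/m, so ζ = c/c_c = 520/1766 = 0.2945.
ω_d = ω_n√(1 − ζ²) = 24.12 × √(1 − 0.0867) = 23.05 rad/s.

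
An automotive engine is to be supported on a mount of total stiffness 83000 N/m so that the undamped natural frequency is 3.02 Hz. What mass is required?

ω_n = 2πf_n = 2π × 3.02 = 18.98 rad/s.
m = k/ω_n² = 83000/18.98² = 83000/360.1 = 230.5 kg.

231 kg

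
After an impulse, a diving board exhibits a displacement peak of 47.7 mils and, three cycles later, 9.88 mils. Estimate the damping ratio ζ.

0.0832

Logarithmic decrement δ = (1/n)·ln(x₀/x_n) = (1/3)·ln(47.7/9.88) = (1/3)·ln(4.828) = 0.5248.
ζ = δ/√(4π² + δ²) = 0.5248/√(39.48 + 0.275) = 0.5248/6.305 = 0.08324.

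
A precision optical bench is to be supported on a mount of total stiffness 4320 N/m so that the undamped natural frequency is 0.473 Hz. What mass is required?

489 kg

ω_n = 2πf_n = 2π × 0.473 = 2.972 rad/s.
m = k/ω_n² = 4320/2.972² = 4320/8.832 = 489.1 kg.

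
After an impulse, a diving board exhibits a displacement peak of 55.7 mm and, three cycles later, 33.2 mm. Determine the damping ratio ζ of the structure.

0.0274

Logarithmic decrement δ = (1/n)·ln(x₀/x_n) = (1/3)·ln(55.7/33.2) = (1/3)·ln(1.678) = 0.1725.
ζ = δ/√(4π² + δ²) = 0.1725/√(39.48 + 0.0297) = 0.1725/6.286 = 0.02744.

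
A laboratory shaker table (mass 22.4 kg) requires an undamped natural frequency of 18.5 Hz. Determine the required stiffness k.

303000 N/m

ω_n = 2πf_n = 2π × 18.5 = 116.2 rad/s.
k = m·ω_n² = 22.4 × 116.2² = 22.4 × 13510 = 302700 N/m.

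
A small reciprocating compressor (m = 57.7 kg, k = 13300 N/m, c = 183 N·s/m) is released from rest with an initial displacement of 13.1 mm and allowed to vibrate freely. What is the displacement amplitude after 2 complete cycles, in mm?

ζ = c/(2√(km)) = 183/(2√(13300 × 57.7)) = 183/1752 = 0.1044.
Logarithmic decrement δ = 2πζ/√(1 − ζ²) = 2π × 0.1044/√(1 − 0.0109) = 0.6599.
After n cycles, x_n/x₀ = e^(−nδ), so x_2 = 13.1 × e^(−2 × 0.6599) = 13.1 × 0.2672 = 3.500 mm.

3.50 mm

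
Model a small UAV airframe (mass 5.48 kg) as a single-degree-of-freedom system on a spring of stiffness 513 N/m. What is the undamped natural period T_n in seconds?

ω_n = √(k/m) = √(513.0/5.48) = √93.61 = 9.675 rad/s.
T_n = 2π/ω_n = 6.283/9.675 = 0.6494 s.

0.649 s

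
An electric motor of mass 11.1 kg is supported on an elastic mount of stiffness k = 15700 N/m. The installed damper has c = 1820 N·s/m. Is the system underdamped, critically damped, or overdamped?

overdamped

c_c = 2√(k·m) = 834.9 N·s/m; ζ = c/c_c = 1820/834.9 = 2.18.
Since ζ > 1 the system is overdamped.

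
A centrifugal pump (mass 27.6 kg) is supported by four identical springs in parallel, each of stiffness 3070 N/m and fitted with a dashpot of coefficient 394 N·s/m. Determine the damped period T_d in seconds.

Parallel springs add: k_eq = 4 × 3070 = 12280 N/m.
ω_n = √(k_eq/m) = √(12280/27.6) = 21.09 rad/s.
Critical damping c_c = 2√(k_eq·m) = 2√(12280 × 27.6) = 1164 N·s/m, so ζ = c/c_c = 394/1164 = 0.3384.
ω_d = ω_n√(1 − ζ²) = 21.09 × √(1 − 0.115) = 19.85 rad/s.
T_d = 2π/ω_d = 0.3165 s.

0.317 s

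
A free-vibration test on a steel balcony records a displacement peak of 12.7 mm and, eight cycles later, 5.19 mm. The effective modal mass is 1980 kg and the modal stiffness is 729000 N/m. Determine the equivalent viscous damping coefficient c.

Logarithmic decrement δ = (1/n)·ln(x₀/x_n) = (1/8)·ln(12.7/5.19) = (1/8)·ln(2.447) = 0.1119.
ζ = δ/√(4π² + δ²) = 0.1119/√(39.48 + 0.0125) = 0.1119/6.284 = 0.01780.
c = ζ · 2√(km) = 0.01780 × 2√(729000 × 1980) = 0.01780 × 75980 = 1353 N·s/m.

1350 N·s/m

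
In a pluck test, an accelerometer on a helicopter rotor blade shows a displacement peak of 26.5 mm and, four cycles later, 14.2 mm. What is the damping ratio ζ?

0.0248

Logarithmic decrement δ = (1/n)·ln(x₀/x_n) = (1/4)·ln(26.5/14.2) = (1/4)·ln(1.866) = 0.1560.
ζ = δ/√(4π² + δ²) = 0.1560/√(39.48 + 0.0243) = 0.1560/6.285 = 0.02482.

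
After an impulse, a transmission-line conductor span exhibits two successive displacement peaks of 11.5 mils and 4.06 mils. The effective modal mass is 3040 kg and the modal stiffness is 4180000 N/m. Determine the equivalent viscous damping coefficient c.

36900 N·s/m

Logarithmic decrement δ = (1/n)·ln(x₀/x_n) = (1/1)·ln(11.5/4.06) = (1/1)·ln(2.833) = 1.041.
ζ = δ/√(4π² + δ²) = 1.041/√(39.48 + 1.08) = 1.041/6.369 = 0.1635.
c = ζ · 2√(km) = 0.1635 × 2√(4180000 × 3040) = 0.1635 × 225500 = 36860 N·s/m.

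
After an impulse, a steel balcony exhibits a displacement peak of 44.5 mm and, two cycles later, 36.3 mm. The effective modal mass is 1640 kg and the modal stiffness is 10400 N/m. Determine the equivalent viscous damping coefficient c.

Logarithmic decrement δ = (1/n)·ln(x₀/x_n) = (1/2)·ln(44.5/36.3) = (1/2)·ln(1.226) = 0.1018.
ζ = δ/√(4π² + δ²) = 0.1018/√(39.48 + 0.0104) = 0.1018/6.284 = 0.01621.
c = ζ · 2√(km) = 0.01621 × 2√(10400 × 1640) = 0.01621 × 8260 = 133.9 N·s/m.

134 N·s/m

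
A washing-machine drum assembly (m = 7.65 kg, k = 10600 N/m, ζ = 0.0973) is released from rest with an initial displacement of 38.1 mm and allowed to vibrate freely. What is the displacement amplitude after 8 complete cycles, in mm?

0.280 mm

Logarithmic decrement δ = 2πζ/√(1 − ζ²) = 2π × 0.09730/√(1 − 0.00947) = 0.6143.
After n cycles, x_n/x₀ = e^(−nδ), so x_8 = 38.1 × e^(−8 × 0.6143) = 38.1 × 0.007342 = 0.2797 mm.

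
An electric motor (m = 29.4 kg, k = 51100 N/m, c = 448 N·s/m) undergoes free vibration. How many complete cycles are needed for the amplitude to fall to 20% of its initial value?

2 cycles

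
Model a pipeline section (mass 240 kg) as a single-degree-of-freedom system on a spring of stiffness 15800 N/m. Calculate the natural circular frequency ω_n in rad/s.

ω_n = √(k/m) = √(15800/240) = √65.83 = 8.114 rad/s.

8.11 rad/s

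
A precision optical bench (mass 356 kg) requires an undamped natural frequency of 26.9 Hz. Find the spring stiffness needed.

ω_n = 2πf_n = 2π × 26.9 = 169.0 rad/s.
k = m·ω_n² = 356 × 169.0² = 356 × 28570 = 10170000 N/m.

10200000 N/m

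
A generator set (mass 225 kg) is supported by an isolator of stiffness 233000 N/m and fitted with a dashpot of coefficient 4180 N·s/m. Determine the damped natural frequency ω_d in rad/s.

30.8 rad/s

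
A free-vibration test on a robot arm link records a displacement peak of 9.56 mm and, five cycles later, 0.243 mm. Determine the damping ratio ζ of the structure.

0.116

Logarithmic decrement δ = (1/n)·ln(x₀/x_n) = (1/5)·ln(9.56/0.243) = (1/5)·ln(39.34) = 0.7345.
ζ = δ/√(4π² + δ²) = 0.7345/√(39.48 + 0.539) = 0.7345/6.326 = 0.1161.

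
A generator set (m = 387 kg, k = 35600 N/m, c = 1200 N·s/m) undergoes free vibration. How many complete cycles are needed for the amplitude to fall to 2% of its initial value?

ζ = c/(2√(km)) = 1200/(2√(35600 × 387)) = 1200/7424 = 0.1616.
Logarithmic decrement δ = 2πζ/√(1 − ζ²) = 2π × 0.1616/√(1 − 0.0261) = 1.029.
x_n/x₀ = e^(−nδ) ≤ 0.02; take ln: n ≥ ln(1/0.02)/δ = 3.912/1.029 = 3.801.
So 4 complete cycles are required.

4 cycles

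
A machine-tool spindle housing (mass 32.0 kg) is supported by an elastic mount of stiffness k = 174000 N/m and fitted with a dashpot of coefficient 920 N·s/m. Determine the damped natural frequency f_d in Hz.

11.5 Hz

ω_n = √(k/m) = √(174000/32.0) = 73.74 rad/s.
Critical damping c_c = 2√(k·m) = 2√(174000 × 32.0) = 4719 N·s/m, so ζ = c/c_c = 920/4719 = 0.1949.
ω_d = ω_n√(1 − ζ²) = 73.74 × √(1 − 0.0380) = 72.32 rad/s.
f_d = ω_d/(2π) = 11.51 Hz.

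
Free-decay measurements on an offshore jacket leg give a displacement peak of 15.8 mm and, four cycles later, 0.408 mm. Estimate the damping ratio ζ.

0.144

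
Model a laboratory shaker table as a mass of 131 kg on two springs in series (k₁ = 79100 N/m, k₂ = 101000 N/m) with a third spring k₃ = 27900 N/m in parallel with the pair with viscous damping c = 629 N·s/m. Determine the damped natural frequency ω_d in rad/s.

23.4 rad/s

Series pair: k_s = k₁k₂/(k₁+k₂) = (79100)(101000)/(79100 + 101000) = 44360 N/m. In parallel with k₃: k_eq = 44360 + 27900 = 72260 N/m.
ω_n = √(k_eq/m) = √(72260/131) = 23.49 rad/s.
Critical damping c_c = 2√(k_eq·m) = 2√(72260 × 131) = 6153 N·s/m, so ζ = c/c_c = 629/6153 = 0.1022.
ω_d = ω_n√(1 − ζ²) = 23.49 × √(1 − 0.0104) = 23.36 rad/s.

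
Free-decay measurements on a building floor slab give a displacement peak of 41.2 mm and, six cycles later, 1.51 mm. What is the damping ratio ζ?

0.0874

Logarithmic decrement δ = (1/n)·ln(x₀/x_n) = (1/6)·ln(41.2/1.51) = (1/6)·ln(27.28) = 0.5511.
ζ = δ/√(4π² + δ²) = 0.5511/√(39.48 + 0.304) = 0.5511/6.307 = 0.08737.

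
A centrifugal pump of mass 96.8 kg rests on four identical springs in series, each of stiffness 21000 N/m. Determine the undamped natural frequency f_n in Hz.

1.17 Hz

Series springs: 1/k_eq = 4/21000, so k_eq = 21000/4 = 5250 N/m.
ω_n = √(k_eq/m) = √(5250/96.8) = √54.24 = 7.364 rad/s.
f_n = ω_n/(2π) = 7.364/6.283 = 1.172 Hz.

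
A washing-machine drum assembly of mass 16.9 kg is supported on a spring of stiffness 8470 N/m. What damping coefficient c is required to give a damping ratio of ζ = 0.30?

227 N·s/m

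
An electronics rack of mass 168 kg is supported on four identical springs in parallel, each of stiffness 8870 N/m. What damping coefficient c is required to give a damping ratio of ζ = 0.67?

Parallel springs add: k_eq = 4 × 8870 = 35480 N/m.
c_c = 2√(k_eq·m) = 2√(35480 × 168) = 4883 N·s/m.
c = ζ·c_c = 0.67 × 4883 = 3272 N·s/m.

3270 N·s/m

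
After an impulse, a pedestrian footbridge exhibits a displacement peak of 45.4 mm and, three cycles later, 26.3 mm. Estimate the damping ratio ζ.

0.0290

Logarithmic decrement δ = (1/n)·ln(x₀/x_n) = (1/3)·ln(45.4/26.3) = (1/3)·ln(1.726) = 0.1820.
ζ = δ/√(4π² + δ²) = 0.1820/√(39.48 + 0.0331) = 0.1820/6.286 = 0.02895.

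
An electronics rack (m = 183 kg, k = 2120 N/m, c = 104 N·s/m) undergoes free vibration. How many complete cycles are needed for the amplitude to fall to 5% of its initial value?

6 cycles

ζ = c/(2√(km)) = 104/(2√(2120 × 183)) = 104/1246 = 0.08349.
Logarithmic decrement δ = 2πζ/√(1 − ζ²) = 2π × 0.08349/√(1 − 0.00697) = 0.5264.
x_n/x₀ = e^(−nδ) ≤ 0.05; take ln: n ≥ ln(1/0.05)/δ = 2.996/0.5264 = 5.691.
So 6 complete cycles are required.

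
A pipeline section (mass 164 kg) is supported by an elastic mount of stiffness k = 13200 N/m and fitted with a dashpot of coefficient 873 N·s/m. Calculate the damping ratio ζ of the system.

ω_n = √(k/m) = √(13200/164) = 8.971 rad/s.
Critical damping c_c = 2√(k·m) = 2√(13200 × 164) = 2943 N·s/m, so ζ = c/c_c = 873/2943 = 0.2967.

0.297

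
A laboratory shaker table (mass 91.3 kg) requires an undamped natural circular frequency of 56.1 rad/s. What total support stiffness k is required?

k = m·ω_n² = 91.3 × 56.10² = 91.3 × 3147 = 287300 N/m.

287000 N/m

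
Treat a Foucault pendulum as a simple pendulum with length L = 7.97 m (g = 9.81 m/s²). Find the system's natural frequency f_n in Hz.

For a simple pendulum ω_n = √(g/L) = √(9.81/7.97) = √1.231 = 1.109 rad/s.
f_n = ω_n/(2π) = 1.109/6.283 = 0.1766 Hz.

0.177 Hz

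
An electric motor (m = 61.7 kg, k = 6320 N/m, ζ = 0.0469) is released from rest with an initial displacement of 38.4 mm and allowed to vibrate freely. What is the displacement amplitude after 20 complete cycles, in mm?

Logarithmic decrement δ = 2πζ/√(1 − ζ²) = 2π × 0.04690/√(1 − 0.00220) = 0.2950.
After n cycles, x_n/x₀ = e^(−nδ), so x_20 = 38.4 × e^(−20 × 0.2950) = 38.4 × 0.002739 = 0.1052 mm.

0.105 mm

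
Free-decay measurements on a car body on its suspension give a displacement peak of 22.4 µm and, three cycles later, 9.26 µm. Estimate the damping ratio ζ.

Logarithmic decrement δ = (1/n)·ln(x₀/x_n) = (1/3)·ln(22.4/9.26) = (1/3)·ln(2.419) = 0.2945.
ζ = δ/√(4π² + δ²) = 0.2945/√(39.48 + 0.0867) = 0.2945/6.290 = 0.04681.

0.0468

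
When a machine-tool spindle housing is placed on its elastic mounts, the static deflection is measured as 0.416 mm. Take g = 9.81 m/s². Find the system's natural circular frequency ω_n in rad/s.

ω_n = √(g/δ_st) = √(9.81/0.000416) = √23580 = 153.6 rad/s.

154 rad/s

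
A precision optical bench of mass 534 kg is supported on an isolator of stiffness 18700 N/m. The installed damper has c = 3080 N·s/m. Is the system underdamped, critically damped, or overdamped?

c_c = 2√(k·m) = 6320 N·s/m; ζ = c/c_c = 3080/6320 = 0.487.
Since ζ < 1 the system is underdamped.

underdamped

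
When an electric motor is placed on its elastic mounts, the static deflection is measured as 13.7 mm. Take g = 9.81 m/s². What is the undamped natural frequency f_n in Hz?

4.26 Hz

ω_n = √(g/δ_st) = √(9.81/0.0137) = √716.1 = 26.76 rad/s.
f_n = ω_n/(2π) = 26.76/6.283 = 4.259 Hz.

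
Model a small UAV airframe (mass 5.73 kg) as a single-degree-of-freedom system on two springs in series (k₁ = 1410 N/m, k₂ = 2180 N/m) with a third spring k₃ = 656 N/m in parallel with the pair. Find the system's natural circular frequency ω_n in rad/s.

16.2 rad/s

Series pair: k_s = k₁k₂/(k₁+k₂) = (1410)(2180)/(1410 + 2180) = 856.2 N/m. In parallel with k₃: k_eq = 856.2 + 656 = 1512 N/m.
ω_n = √(k_eq/m) = √(1512/5.73) = √263.9 = 16.25 rad/s.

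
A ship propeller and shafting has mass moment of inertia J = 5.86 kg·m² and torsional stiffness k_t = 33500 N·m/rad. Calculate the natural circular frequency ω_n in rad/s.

ω_n = √(k_t/J) = √(33500/5.86) = √5717 = 75.61 rad/s.

75.6 rad/s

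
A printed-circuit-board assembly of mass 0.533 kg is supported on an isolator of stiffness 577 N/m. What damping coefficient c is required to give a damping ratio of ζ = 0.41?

14.4 N·s/m

c_c = 2√(k·m) = 2√(577.0 × 0.533) = 35.07 N·s/m.
c = ζ·c_c = 0.41 × 35.07 = 14.38 N·s/m.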